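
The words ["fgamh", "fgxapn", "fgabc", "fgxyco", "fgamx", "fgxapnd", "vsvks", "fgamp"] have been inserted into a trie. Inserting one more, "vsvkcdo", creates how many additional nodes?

"vsvk" is already a path in the trie; the remaining "cdo" must be added.
So 7 − 4 = 3 new nodes.

3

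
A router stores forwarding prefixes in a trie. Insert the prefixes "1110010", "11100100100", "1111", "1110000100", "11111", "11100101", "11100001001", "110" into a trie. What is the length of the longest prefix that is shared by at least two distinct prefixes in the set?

The deepest shared node is where two words last agree before diverging.
"1110000100" and "11100001001" agree on "1110000100" (10 characters) before diverging; nothing deeper is shared.
Longest shared-prefix length: 10

10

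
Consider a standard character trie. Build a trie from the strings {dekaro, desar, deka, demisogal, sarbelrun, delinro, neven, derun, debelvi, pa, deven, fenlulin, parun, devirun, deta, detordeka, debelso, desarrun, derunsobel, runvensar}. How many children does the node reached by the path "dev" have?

2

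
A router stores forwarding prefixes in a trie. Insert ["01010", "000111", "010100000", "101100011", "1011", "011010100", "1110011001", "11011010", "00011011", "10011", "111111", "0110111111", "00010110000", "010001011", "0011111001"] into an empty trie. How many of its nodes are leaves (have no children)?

13

A leaf is a node with no children — equivalently, the end of a word that is not a proper prefix of any other stored word.
Those words: "00010110000", "00011011", "000111", "0011111001", "010001011", "010100000", "011010100", "0110111111", "10011", "101100011", "11011010", "1110011001", "111111"
Leaf count: 13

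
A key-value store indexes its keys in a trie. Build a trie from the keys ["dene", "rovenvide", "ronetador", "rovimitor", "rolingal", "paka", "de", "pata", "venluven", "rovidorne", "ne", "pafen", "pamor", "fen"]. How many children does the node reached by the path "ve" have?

1

Follow the path "ve" to its node, then look at its outgoing edges.
Distinct next characters after "ve": n.
That node has 1 child edge.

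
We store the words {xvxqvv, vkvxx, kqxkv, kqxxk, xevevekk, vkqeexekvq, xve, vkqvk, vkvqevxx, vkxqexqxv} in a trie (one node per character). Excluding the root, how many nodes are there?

48

Trace insertions, counting only characters that open a new branch:
  "xvxqvv" → 6 new (x, v, x, q, v, v)
  "vkvxx" → 5 new (v, k, v, x, x)
  "kqxkv" → 5 new (k, q, x, k, v)
  "kqxxk" → prefix "kqx" already present; 2 new (x, k)
  "xevevekk" → prefix "x" already present; 7 new (e, v, e, v, e, k, k)
  "vkqeexekvq" → prefix "vk" already present; 8 new (q, e, e, x, e, k, v, q)
  "xve" → prefix "xv" already present; 1 new (e)
  "vkqvk" → prefix "vkq" already present; 2 new (v, k)
  "vkvqevxx" → prefix "vkv" already present; 5 new (q, e, v, x, x)
  "vkxqexqxv" → prefix "vk" already present; 7 new (x, q, e, x, q, x, v)
Total nodes = 6 + 5 + 5 + 2 + 7 + 8 + 1 + 2 + 5 + 7 = 48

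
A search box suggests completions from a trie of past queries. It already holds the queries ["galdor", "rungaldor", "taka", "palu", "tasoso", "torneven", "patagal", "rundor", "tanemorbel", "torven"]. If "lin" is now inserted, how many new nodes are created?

3

No existing word starts with "l", so every character of "lin" needs a new node.
3 − 0 = 3 new nodes.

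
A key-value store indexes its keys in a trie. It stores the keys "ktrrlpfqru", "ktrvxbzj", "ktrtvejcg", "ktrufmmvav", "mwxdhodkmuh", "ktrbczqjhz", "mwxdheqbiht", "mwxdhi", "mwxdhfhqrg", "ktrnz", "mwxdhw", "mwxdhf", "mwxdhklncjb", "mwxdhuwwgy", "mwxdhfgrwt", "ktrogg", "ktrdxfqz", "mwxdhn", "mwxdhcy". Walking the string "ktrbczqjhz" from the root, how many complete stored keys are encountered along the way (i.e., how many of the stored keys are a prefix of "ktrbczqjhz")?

1

Walk "ktrbczqjhz" from the root; an end-of-word marker is hit whenever a stored word is a prefix of "ktrbczqjhz".
Prefixes of the query that are stored words: "ktrbczqjhz"
Count: 1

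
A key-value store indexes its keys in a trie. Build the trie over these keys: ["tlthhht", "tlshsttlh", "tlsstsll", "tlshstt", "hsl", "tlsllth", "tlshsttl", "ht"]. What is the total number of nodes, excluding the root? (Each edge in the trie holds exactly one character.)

Trie structure (* marks end of a word):
(root)
├─ h
│  ├─ s
│  │  └─ l *
│  └─ t *
└─ t
   └─ l
      ├─ s
      │  ├─ h
      │  │  └─ s
      │  │     └─ t
      │  │        └─ t *
      │  │           └─ l *
      │  │              └─ h *
      │  ├─ l
      │  │  └─ l
      │  │     └─ t
      │  │        └─ h *
      │  └─ s
      │     └─ t
      │        └─ s
      │           └─ l
      │              └─ l *
      └─ t
         └─ h
            └─ h
               └─ h
                  └─ t *
Counting every labelled node above: 27.

27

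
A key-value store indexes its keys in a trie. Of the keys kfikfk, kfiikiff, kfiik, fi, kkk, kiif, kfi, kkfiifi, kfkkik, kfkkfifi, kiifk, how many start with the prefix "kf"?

Walk to "kf"; the words in its subtree are exactly those with that prefix.
Words under "kf": kfi, kfiik, kfiikiff, kfikfk, kfkkfifi, kfkkik
Count: 6

6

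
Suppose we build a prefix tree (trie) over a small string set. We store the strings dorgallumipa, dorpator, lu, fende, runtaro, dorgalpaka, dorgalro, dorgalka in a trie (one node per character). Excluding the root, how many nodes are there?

39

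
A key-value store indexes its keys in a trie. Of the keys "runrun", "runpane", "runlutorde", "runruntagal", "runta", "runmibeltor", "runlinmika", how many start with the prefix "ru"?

7

Filter for entries beginning with "ru":
Matches: "runlinmika", "runlutorde", "runmibeltor", "runpane", "runrun", "runruntagal", "runta"
Count: 7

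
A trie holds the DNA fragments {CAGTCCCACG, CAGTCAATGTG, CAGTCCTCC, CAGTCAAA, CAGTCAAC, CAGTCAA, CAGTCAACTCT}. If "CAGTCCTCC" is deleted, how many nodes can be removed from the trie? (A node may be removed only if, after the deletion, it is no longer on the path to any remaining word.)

A node on "CAGTCCTCC"'s path can go only if nothing else ends at it or branches off below it.
The suffix "TCC" (3 nodes) is used only by "CAGTCCTCC"; the node for "CAGTCC" still has the child "C", so pruning stops there.
Nodes removed: 3

3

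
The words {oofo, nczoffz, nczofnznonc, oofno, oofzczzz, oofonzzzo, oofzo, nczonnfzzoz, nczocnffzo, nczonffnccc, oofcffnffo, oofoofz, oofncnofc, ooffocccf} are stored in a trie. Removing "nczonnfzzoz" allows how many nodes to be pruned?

After clearing the end-marker at "nczonnfzzoz", prune upward until reaching a node still needed by another word.
The suffix "nfzzoz" (6 nodes) is used only by "nczonnfzzoz"; the node for "nczon" still has the child "f", so pruning stops there.
Nodes removed: 6

6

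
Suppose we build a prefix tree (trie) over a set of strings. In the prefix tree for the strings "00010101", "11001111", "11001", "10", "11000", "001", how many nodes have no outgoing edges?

5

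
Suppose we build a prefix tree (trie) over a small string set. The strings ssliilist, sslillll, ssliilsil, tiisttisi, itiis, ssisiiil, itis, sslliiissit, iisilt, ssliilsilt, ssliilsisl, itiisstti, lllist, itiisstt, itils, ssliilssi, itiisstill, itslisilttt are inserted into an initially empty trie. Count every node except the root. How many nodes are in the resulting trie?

Insert word by word; a character creates a node only if that edge doesn't already exist:
  "ssliilist" → 9 new (s, s, l, i, i, l, i, s, t)
  "sslillll" → prefix "ssli" already present; 4 new (l, l, l, l)
  "ssliilsil" → prefix "ssliil" already present; 3 new (s, i, l)
  "tiisttisi" → 9 new (t, i, i, s, t, t, i, s, i)
  "itiis" → 5 new (i, t, i, i, s)
  "ssisiiil" → prefix "ss" already present; 6 new (i, s, i, i, i, l)
  "itis" → prefix "iti" already present; 1 new (s)
  "sslliiissit" → prefix "ssl" already present; 8 new (l, i, i, i, s, s, i, t)
  "iisilt" → prefix "i" already present; 5 new (i, s, i, l, t)
  "ssliilsilt" → prefix "ssliilsil" already present; 1 new (t)
  "ssliilsisl" → prefix "ssliilsi" already present; 2 new (s, l)
  "itiisstti" → prefix "itiis" already present; 4 new (s, t, t, i)
  "lllist" → 6 new (l, l, l, i, s, t)
  "itiisstt" → prefix "itiisstt" already present; 0 new (none)
  "itils" → prefix "iti" already present; 2 new (l, s)
  "ssliilssi" → prefix "ssliils" already present; 2 new (s, i)
  "itiisstill" → prefix "itiisst" already present; 3 new (i, l, l)
  "itslisilttt" → prefix "it" already present; 9 new (s, l, i, s, i, l, t, t, t)
Total nodes = 9 + 4 + 3 + 9 + 5 + 6 + 1 + 8 + 5 + 1 + 2 + 4 + 6 + 0 + 2 + 2 + 3 + 9 = 79

79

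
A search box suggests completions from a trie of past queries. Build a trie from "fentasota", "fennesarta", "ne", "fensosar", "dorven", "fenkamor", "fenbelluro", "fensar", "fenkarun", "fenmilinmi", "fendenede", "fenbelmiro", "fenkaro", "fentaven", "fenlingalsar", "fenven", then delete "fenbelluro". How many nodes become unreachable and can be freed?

A node on "fenbelluro"'s path can go only if nothing else ends at it or branches off below it.
The suffix "luro" (4 nodes) is used only by "fenbelluro"; the node for "fenbel" still has the child "m", so pruning stops there.
Nodes removed: 4

4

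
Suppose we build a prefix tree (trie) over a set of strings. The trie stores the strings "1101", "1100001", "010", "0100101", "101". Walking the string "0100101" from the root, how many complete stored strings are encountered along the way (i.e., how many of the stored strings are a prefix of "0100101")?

2

Check each prefix of "0100101" against the stored set — each match is an end-marker on the path.
Prefixes of the query that are stored words: "010", "0100101"
Count: 2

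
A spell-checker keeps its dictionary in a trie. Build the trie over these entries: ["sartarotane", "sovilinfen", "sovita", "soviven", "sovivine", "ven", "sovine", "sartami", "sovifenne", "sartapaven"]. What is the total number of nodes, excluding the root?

For each word, the new-node count is its length minus the longest prefix already in the trie:
  "sartarotane" → 11 new (s, a, r, t, a, r, o, t, a, n, e)
  "sovilinfen" → prefix "s" already present; 9 new (o, v, i, l, i, n, f, e, n)
  "sovita" → prefix "sovi" already present; 2 new (t, a)
  "soviven" → prefix "sovi" already present; 3 new (v, e, n)
  "sovivine" → prefix "soviv" already present; 3 new (i, n, e)
  "ven" → 3 new (v, e, n)
  "sovine" → prefix "sovi" already present; 2 new (n, e)
  "sartami" → prefix "sarta" already present; 2 new (m, i)
  "sovifenne" → prefix "sovi" already present; 5 new (f, e, n, n, e)
  "sartapaven" → prefix "sarta" already present; 5 new (p, a, v, e, n)
Total nodes = 11 + 9 + 2 + 3 + 3 + 3 + 2 + 2 + 5 + 5 = 45

45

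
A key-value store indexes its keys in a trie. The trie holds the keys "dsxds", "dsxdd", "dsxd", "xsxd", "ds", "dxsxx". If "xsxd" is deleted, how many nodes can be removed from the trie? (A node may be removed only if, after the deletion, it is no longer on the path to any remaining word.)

A node on "xsxd"'s path can go only if nothing else ends at it or branches off below it.
No other word shares any prefix with "xsxd", so all 4 of its nodes go.
Nodes removed: 4

4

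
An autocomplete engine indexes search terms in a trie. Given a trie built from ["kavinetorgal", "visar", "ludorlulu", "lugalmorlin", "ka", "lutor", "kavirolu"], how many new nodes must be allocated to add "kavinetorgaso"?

2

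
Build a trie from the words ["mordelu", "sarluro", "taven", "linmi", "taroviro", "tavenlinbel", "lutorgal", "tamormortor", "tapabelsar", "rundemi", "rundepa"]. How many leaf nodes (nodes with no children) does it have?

A leaf is a node with no children — equivalently, the end of a word that is not a proper prefix of any other stored word.
Those words: "linmi", "lutorgal", "mordelu", "rundemi", "rundepa", "sarluro", "tamormortor", "tapabelsar", "taroviro", "tavenlinbel"
Leaf count: 10

10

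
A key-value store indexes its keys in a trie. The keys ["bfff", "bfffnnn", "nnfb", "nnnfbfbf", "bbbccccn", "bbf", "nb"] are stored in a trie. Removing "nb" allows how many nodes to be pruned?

Walk "nb" from the leaf back toward the root, removing each node that no remaining word uses.
The suffix "b" (1 node) is used only by "nb"; the node for "n" still has the child "n", so pruning stops there.
Nodes removed: 1

1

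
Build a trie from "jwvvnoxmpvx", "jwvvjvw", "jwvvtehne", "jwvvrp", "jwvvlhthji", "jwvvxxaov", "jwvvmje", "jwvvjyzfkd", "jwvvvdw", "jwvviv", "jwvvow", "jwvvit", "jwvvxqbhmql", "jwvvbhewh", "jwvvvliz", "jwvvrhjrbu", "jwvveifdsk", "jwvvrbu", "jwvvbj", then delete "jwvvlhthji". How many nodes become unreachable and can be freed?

6

After clearing the end-marker at "jwvvlhthji", prune upward until reaching a node still needed by another word.
The suffix "lhthji" (6 nodes) is used only by "jwvvlhthji"; the node for "jwvv" still has the child "n", so pruning stops there.
Nodes removed: 6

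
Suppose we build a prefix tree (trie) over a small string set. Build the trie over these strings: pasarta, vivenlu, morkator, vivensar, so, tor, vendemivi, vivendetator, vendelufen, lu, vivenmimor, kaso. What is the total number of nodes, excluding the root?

Insert word by word; a character creates a node only if that edge doesn't already exist:
  "pasarta" → 7 new (p, a, s, a, r, t, a)
  "vivenlu" → 7 new (v, i, v, e, n, l, u)
  "morkator" → 8 new (m, o, r, k, a, t, o, r)
  "vivensar" → prefix "viven" already present; 3 new (s, a, r)
  "so" → 2 new (s, o)
  "tor" → 3 new (t, o, r)
  "vendemivi" → prefix "v" already present; 8 new (e, n, d, e, m, i, v, i)
  "vivendetator" → prefix "viven" already present; 7 new (d, e, t, a, t, o, r)
  "vendelufen" → prefix "vende" already present; 5 new (l, u, f, e, n)
  "lu" → 2 new (l, u)
  "vivenmimor" → prefix "viven" already present; 5 new (m, i, m, o, r)
  "kaso" → 4 new (k, a, s, o)
Total nodes = 7 + 7 + 8 + 3 + 2 + 3 + 8 + 7 + 5 + 2 + 5 + 4 = 61

61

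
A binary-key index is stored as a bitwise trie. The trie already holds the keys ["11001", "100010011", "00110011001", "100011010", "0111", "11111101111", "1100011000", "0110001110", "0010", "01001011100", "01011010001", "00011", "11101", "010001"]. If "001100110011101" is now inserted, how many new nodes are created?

4

The longest prefix of "001100110011101" already in the trie is "00110011001" (length 11).
Each of the 4 remaining characters creates one node.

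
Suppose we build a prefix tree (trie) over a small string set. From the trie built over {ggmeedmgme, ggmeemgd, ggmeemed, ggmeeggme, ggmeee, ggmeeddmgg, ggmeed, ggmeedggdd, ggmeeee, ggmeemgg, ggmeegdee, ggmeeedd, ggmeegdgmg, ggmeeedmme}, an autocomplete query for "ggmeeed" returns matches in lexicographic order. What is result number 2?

Words with prefix "ggmeeed", in lexicographic order: "ggmeeedd", "ggmeeedmme"
Position 2: ggmeeedmme

ggmeeedmme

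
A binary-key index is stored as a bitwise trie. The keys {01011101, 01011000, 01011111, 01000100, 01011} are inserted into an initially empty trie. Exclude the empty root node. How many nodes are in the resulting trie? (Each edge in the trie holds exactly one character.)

18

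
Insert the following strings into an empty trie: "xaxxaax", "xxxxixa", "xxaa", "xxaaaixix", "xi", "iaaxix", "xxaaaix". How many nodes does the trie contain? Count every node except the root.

Count nodes per top-level branch (shared prefixes stored once):
  'i'-branch (iaaxix): 6 nodes
  'x'-branch (xaxxaax, xi, xxaa, xxaaaix, xxaaaixix, xxxxixa): 21 nodes
Sum: 27

27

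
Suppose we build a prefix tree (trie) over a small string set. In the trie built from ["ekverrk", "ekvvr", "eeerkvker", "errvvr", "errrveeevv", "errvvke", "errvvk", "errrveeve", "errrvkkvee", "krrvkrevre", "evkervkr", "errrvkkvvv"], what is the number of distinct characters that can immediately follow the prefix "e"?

The children of the "e" node are the distinct next characters among strings starting with "e".
Distinct next characters after "e": e, k, r, v.
That node has 4 child edges.

4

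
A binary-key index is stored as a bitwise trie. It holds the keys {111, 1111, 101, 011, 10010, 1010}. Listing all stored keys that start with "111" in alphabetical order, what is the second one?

1111

Filter for "111…" and sort: "111", "1111"
Position 2: 1111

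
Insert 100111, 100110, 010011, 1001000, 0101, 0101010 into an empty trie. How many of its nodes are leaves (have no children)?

5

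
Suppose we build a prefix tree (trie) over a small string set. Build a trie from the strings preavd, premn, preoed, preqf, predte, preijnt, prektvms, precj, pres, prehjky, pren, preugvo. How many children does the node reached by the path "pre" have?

Follow the path "pre" to its node, then look at its outgoing edges.
Distinct next characters after "pre": a, c, d, h, i, k, m, n, o, q, s, u.
That node has 12 child edges.

12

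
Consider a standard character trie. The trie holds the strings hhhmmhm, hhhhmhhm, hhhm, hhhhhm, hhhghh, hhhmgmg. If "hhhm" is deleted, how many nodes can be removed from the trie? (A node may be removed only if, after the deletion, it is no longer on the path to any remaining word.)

Walk "hhhm" from the leaf back toward the root, removing each node that no remaining word uses.
Every node on "hhhm" is still needed (e.g. by "hhhmmhm"), so nothing is freed.
Nodes removed: 0

0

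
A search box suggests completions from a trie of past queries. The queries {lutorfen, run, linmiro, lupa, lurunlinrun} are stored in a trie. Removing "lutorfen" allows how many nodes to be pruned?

A node on "lutorfen"'s path can go only if nothing else ends at it or branches off below it.
The suffix "torfen" (6 nodes) is used only by "lutorfen"; the node for "lu" still has the child "p", so pruning stops there.
Nodes removed: 6

6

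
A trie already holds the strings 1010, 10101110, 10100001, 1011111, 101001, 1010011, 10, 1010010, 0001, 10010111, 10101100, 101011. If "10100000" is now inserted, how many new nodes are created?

Walking "10100000" from the root, the first 7 characters ("1010000") follow existing edges; "0" is the first miss.
Each of the 1 remaining characters creates one node.

1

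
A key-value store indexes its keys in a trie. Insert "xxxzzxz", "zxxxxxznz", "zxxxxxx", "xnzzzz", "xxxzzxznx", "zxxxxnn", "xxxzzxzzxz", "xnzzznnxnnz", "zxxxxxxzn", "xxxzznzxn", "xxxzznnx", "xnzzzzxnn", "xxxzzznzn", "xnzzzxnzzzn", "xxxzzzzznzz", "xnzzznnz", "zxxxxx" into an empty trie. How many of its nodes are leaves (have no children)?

A leaf is a node with no children — equivalently, the end of a word that is not a proper prefix of any other stored word.
Those words: "xnzzznnxnnz", "xnzzznnz", "xnzzzxnzzzn", "xnzzzzxnn", "xxxzznnx", "xxxzznzxn", "xxxzzxznx", "xxxzzxzzxz", "xxxzzznzn", "xxxzzzzznzz", "zxxxxnn", "zxxxxxxzn", "zxxxxxznz"
Leaf count: 13

13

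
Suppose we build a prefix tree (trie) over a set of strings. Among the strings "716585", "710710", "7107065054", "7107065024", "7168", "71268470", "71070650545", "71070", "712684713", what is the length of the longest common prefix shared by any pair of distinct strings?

10

Look for the deepest trie node that still has at least two words in its subtree.
"7107065054" and "71070650545" agree on "7107065054" (10 characters) before diverging; nothing deeper is shared.
Longest shared-prefix length: 10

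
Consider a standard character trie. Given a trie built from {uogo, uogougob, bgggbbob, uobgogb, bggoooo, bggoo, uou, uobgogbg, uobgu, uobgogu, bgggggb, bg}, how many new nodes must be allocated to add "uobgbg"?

2

The longest prefix of "uobgbg" already in the trie is "uobg" (length 4).
Each of the 2 remaining characters creates one node.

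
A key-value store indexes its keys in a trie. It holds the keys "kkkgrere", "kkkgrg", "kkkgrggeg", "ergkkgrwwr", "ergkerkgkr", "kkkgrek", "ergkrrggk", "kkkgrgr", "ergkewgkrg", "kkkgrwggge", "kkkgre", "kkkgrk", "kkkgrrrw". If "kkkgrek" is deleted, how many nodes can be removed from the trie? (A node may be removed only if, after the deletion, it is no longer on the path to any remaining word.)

1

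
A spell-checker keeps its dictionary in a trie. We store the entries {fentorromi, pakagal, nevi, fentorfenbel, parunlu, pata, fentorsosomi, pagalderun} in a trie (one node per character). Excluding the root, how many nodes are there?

48

For each word, the new-node count is its length minus the longest prefix already in the trie:
  "fentorromi" → 10 new (f, e, n, t, o, r, r, o, m, i)
  "pakagal" → 7 new (p, a, k, a, g, a, l)
  "nevi" → 4 new (n, e, v, i)
  "fentorfenbel" → prefix "fentor" already present; 6 new (f, e, n, b, e, l)
  "parunlu" → prefix "pa" already present; 5 new (r, u, n, l, u)
  "pata" → prefix "pa" already present; 2 new (t, a)
  "fentorsosomi" → prefix "fentor" already present; 6 new (s, o, s, o, m, i)
  "pagalderun" → prefix "pa" already present; 8 new (g, a, l, d, e, r, u, n)
Total nodes = 10 + 7 + 4 + 6 + 5 + 2 + 6 + 8 = 48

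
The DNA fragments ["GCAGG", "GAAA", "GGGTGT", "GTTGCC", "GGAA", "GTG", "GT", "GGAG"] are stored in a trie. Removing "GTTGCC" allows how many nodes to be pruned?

After clearing the end-marker at "GTTGCC", prune upward until reaching a node still needed by another word.
The suffix "TGCC" (4 nodes) is used only by "GTTGCC"; the node for "GT" still has the child "G", so pruning stops there.
Nodes removed: 4

4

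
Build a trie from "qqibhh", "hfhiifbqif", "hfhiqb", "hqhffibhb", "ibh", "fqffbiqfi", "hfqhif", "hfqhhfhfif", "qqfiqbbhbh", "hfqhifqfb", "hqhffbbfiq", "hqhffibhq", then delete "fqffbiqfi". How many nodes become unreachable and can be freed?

Walk "fqffbiqfi" from the leaf back toward the root, removing each node that no remaining word uses.
No other word shares any prefix with "fqffbiqfi", so all 9 of its nodes go.
Nodes removed: 9

9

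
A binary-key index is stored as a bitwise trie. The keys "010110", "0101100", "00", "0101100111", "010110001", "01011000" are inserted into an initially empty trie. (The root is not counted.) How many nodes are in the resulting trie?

13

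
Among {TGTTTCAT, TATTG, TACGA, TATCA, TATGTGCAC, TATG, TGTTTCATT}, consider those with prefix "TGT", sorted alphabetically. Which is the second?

TGTTTCATT

DFS of the "TGT" subtree visits, in order: "TGTTTCAT", "TGTTTCATT"
The 2nd is TGTTTCATT.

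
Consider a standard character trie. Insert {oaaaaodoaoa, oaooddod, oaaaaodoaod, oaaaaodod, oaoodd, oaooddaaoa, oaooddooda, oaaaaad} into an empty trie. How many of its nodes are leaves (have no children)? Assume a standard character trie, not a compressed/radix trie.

7

A leaf is a node with no children — equivalently, the end of a word that is not a proper prefix of any other stored word.
Those words: "oaaaaad", "oaaaaodoaoa", "oaaaaodoaod", "oaaaaodod", "oaooddaaoa", "oaooddod", "oaooddooda"
Leaf count: 7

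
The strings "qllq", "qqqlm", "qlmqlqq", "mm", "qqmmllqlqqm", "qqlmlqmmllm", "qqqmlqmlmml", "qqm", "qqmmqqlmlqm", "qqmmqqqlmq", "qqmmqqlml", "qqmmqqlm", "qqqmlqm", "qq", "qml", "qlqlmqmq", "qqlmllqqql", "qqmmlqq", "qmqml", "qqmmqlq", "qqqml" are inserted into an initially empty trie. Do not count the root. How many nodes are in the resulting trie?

72

Insert word by word; a character creates a node only if that edge doesn't already exist:
  "qllq" → 4 new (q, l, l, q)
  "qqqlm" → prefix "q" already present; 4 new (q, q, l, m)
  "qlmqlqq" → prefix "ql" already present; 5 new (m, q, l, q, q)
  "mm" → 2 new (m, m)
  "qqmmllqlqqm" → prefix "qq" already present; 9 new (m, m, l, l, q, l, q, q, m)
  "qqlmlqmmllm" → prefix "qq" already present; 9 new (l, m, l, q, m, m, l, l, m)
  "qqqmlqmlmml" → prefix "qqq" already present; 8 new (m, l, q, m, l, m, m, l)
  "qqm" → prefix "qqm" already present; 0 new (none)
  "qqmmqqlmlqm" → prefix "qqmm" already present; 7 new (q, q, l, m, l, q, m)
  "qqmmqqqlmq" → prefix "qqmmqq" already present; 4 new (q, l, m, q)
  "qqmmqqlml" → prefix "qqmmqqlml" already present; 0 new (none)
  "qqmmqqlm" → prefix "qqmmqqlm" already present; 0 new (none)
  "qqqmlqm" → prefix "qqqmlqm" already present; 0 new (none)
  "qq" → prefix "qq" already present; 0 new (none)
  "qml" → prefix "q" already present; 2 new (m, l)
  "qlqlmqmq" → prefix "ql" already present; 6 new (q, l, m, q, m, q)
  "qqlmllqqql" → prefix "qqlml" already present; 5 new (l, q, q, q, l)
  "qqmmlqq" → prefix "qqmml" already present; 2 new (q, q)
  "qmqml" → prefix "qm" already present; 3 new (q, m, l)
  "qqmmqlq" → prefix "qqmmq" already present; 2 new (l, q)
  "qqqml" → prefix "qqqml" already present; 0 new (none)
Total nodes = 4 + 4 + 5 + 2 + 9 + 9 + 8 + 0 + 7 + 4 + 0 + 0 + 0 + 0 + 2 + 6 + 5 + 2 + 3 + 2 + 0 = 72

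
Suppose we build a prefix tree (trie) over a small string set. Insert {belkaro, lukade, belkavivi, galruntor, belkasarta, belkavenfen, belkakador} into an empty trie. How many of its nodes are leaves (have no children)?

7

A leaf is a node with no children — equivalently, the end of a word that is not a proper prefix of any other stored word.
Those words: "belkakador", "belkaro", "belkasarta", "belkavenfen", "belkavivi", "galruntor", "lukade"
Leaf count: 7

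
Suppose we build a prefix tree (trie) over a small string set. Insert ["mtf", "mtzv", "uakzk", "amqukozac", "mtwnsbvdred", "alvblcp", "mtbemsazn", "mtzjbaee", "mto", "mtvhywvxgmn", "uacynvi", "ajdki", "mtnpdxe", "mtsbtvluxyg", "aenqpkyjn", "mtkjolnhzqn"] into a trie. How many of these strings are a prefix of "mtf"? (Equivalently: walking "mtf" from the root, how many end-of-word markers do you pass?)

1

Check each prefix of "mtf" against the stored set — each match is an end-marker on the path.
Prefixes of the query that are stored words: "mtf"
Count: 1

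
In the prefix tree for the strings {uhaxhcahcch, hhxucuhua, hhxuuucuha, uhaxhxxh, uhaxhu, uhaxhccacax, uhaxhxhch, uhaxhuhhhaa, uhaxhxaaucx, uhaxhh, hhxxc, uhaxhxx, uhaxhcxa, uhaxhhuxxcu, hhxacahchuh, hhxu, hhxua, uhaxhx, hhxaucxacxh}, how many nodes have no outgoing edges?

Leaves are exactly the stored words that no other stored word extends.
Those words: "hhxacahchuh", "hhxaucxacxh", "hhxua", "hhxucuhua", "hhxuuucuha", "hhxxc", "uhaxhcahcch", "uhaxhccacax", "uhaxhcxa", "uhaxhhuxxcu", "uhaxhuhhhaa", "uhaxhxaaucx", "uhaxhxhch", "uhaxhxxh"
Leaf count: 14

14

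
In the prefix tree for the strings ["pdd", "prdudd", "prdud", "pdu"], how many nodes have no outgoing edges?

3

A leaf is a node with no children — equivalently, the end of a word that is not a proper prefix of any other stored word.
Those words: "pdd", "pdu", "prdudd"
Leaf count: 3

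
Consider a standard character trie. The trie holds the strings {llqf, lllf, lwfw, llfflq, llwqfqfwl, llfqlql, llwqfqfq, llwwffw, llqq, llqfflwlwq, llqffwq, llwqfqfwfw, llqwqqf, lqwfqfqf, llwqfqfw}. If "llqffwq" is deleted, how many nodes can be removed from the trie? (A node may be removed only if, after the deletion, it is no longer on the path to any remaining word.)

After clearing the end-marker at "llqffwq", prune upward until reaching a node still needed by another word.
The suffix "wq" (2 nodes) is used only by "llqffwq"; the node for "llqff" still has the child "l", so pruning stops there.
Nodes removed: 2

2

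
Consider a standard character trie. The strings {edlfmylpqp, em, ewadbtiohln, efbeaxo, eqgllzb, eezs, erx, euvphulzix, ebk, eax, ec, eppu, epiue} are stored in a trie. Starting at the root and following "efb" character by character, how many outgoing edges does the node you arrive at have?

1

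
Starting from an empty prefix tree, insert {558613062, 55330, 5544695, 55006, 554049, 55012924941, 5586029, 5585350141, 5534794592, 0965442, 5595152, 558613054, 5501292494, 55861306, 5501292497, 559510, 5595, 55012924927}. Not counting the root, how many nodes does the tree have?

66

Insert word by word; a character creates a node only if that edge doesn't already exist:
  "558613062" → 9 new (5, 5, 8, 6, 1, 3, 0, 6, 2)
  "55330" → prefix "55" already present; 3 new (3, 3, 0)
  "5544695" → prefix "55" already present; 5 new (4, 4, 6, 9, 5)
  "55006" → prefix "55" already present; 3 new (0, 0, 6)
  "554049" → prefix "554" already present; 3 new (0, 4, 9)
  "55012924941" → prefix "550" already present; 8 new (1, 2, 9, 2, 4, 9, 4, 1)
  "5586029" → prefix "5586" already present; 3 new (0, 2, 9)
  "5585350141" → prefix "558" already present; 7 new (5, 3, 5, 0, 1, 4, 1)
  "5534794592" → prefix "553" already present; 7 new (4, 7, 9, 4, 5, 9, 2)
  "0965442" → 7 new (0, 9, 6, 5, 4, 4, 2)
  "5595152" → prefix "55" already present; 5 new (9, 5, 1, 5, 2)
  "558613054" → prefix "5586130" already present; 2 new (5, 4)
  "5501292494" → prefix "5501292494" already present; 0 new (none)
  "55861306" → prefix "55861306" already present; 0 new (none)
  "5501292497" → prefix "550129249" already present; 1 new (7)
  "559510" → prefix "55951" already present; 1 new (0)
  "5595" → prefix "5595" already present; 0 new (none)
  "55012924927" → prefix "550129249" already present; 2 new (2, 7)
Total nodes = 9 + 3 + 5 + 3 + 3 + 8 + 3 + 7 + 7 + 7 + 5 + 2 + 0 + 0 + 1 + 1 + 0 + 2 = 66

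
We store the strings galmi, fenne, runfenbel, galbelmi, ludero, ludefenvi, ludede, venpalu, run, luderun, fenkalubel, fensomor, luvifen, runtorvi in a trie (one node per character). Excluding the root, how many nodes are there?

Count nodes per top-level branch (shared prefixes stored once):
  'f'-branch (fenkalubel, fenne, fensomor): 17 nodes
  'g'-branch (galbelmi, galmi): 10 nodes
  'l'-branch (ludede, ludefenvi, ludero, luderun, luvifen): 20 nodes
  'r'-branch (run, runfenbel, runtorvi): 14 nodes
  'v'-branch (venpalu): 7 nodes
Sum: 68

68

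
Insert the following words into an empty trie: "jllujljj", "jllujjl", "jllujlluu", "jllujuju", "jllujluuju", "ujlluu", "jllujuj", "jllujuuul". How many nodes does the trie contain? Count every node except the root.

For each word, the new-node count is its length minus the longest prefix already in the trie:
  "jllujljj" → 8 new (j, l, l, u, j, l, j, j)
  "jllujjl" → prefix "jlluj" already present; 2 new (j, l)
  "jllujlluu" → prefix "jllujl" already present; 3 new (l, u, u)
  "jllujuju" → prefix "jlluj" already present; 3 new (u, j, u)
  "jllujluuju" → prefix "jllujl" already present; 4 new (u, u, j, u)
  "ujlluu" → 6 new (u, j, l, l, u, u)
  "jllujuj" → prefix "jllujuj" already present; 0 new (none)
  "jllujuuul" → prefix "jlluju" already present; 3 new (u, u, l)
Total nodes = 8 + 2 + 3 + 3 + 4 + 6 + 0 + 3 = 29

29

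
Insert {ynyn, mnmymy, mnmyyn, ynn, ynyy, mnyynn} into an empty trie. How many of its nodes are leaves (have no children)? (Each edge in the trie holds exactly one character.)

Leaves are exactly the stored words that no other stored word extends.
Those words: "mnmymy", "mnmyyn", "mnyynn", "ynn", "ynyn", "ynyy"
Leaf count: 6

6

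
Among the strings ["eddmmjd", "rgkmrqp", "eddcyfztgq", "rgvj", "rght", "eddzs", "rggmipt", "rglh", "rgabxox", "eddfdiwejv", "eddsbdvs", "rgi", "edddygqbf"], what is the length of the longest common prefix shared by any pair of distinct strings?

3

The deepest shared node is where two words last agree before diverging.
e.g. "eddcyfztgq" and "edddygqbf" share the prefix "edd" of length 3; no pair shares a longer one.
Longest shared-prefix length: 3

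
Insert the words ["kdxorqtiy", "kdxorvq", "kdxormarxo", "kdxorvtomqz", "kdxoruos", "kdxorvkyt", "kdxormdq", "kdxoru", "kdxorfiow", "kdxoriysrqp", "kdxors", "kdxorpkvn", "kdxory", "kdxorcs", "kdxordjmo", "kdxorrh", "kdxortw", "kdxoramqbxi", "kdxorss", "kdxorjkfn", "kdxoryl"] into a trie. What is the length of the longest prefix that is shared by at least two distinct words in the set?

6

Equivalently: take the maximum, over all pairs, of their longest common prefix length.
"kdxormarxo" and "kdxormdq" agree on "kdxorm" (6 characters) before diverging; nothing deeper is shared.
Longest shared-prefix length: 6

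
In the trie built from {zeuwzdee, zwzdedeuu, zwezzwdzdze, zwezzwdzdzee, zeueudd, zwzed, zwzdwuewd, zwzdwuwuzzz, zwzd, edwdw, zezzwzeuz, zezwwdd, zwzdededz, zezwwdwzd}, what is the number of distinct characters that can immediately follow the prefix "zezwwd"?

2

Follow the path "zezwwd" to its node, then look at its outgoing edges.
Characters that immediately follow "zezwwd" among the stored strings: {d, w}.
That node has 2 child edges.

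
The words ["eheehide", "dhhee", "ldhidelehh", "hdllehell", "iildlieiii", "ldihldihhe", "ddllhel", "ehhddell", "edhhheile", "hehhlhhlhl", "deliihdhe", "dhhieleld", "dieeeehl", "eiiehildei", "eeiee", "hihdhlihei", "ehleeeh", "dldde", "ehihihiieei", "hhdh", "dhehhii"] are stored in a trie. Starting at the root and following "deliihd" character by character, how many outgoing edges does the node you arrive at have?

1

Follow the path "deliihd" to its node, then look at its outgoing edges.
Characters that immediately follow "deliihd" among the stored strings: {h}.
That node has 1 child edge.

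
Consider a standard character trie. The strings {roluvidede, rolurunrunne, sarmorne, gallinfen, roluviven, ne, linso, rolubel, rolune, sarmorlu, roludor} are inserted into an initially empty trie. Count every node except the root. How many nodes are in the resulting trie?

Trace insertions, counting only characters that open a new branch:
  "roluvidede" → 10 new (r, o, l, u, v, i, d, e, d, e)
  "rolurunrunne" → prefix "rolu" already present; 8 new (r, u, n, r, u, n, n, e)
  "sarmorne" → 8 new (s, a, r, m, o, r, n, e)
  "gallinfen" → 9 new (g, a, l, l, i, n, f, e, n)
  "roluviven" → prefix "roluvi" already present; 3 new (v, e, n)
  "ne" → 2 new (n, e)
  "linso" → 5 new (l, i, n, s, o)
  "rolubel" → prefix "rolu" already present; 3 new (b, e, l)
  "rolune" → prefix "rolu" already present; 2 new (n, e)
  "sarmorlu" → prefix "sarmor" already present; 2 new (l, u)
  "roludor" → prefix "rolu" already present; 3 new (d, o, r)
Total nodes = 10 + 8 + 8 + 9 + 3 + 2 + 5 + 3 + 2 + 2 + 3 = 55

55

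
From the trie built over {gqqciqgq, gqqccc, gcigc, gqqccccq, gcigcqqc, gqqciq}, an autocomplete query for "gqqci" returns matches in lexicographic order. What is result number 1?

gqqciq

DFS of the "gqqci" subtree visits, in order: "gqqciq", "gqqciqgq"
Position 1: gqqciq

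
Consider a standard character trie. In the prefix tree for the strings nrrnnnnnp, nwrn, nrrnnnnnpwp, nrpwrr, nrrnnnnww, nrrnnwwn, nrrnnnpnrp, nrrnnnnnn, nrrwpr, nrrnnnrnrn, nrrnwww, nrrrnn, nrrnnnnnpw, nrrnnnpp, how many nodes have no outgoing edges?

12

Leaves are exactly the stored words that no other stored word extends.
Those words: "nrpwrr", "nrrnnnnnn", "nrrnnnnnpwp", "nrrnnnnww", "nrrnnnpnrp", "nrrnnnpp", "nrrnnnrnrn", "nrrnnwwn", "nrrnwww", "nrrrnn", "nrrwpr", "nwrn"
Leaf count: 12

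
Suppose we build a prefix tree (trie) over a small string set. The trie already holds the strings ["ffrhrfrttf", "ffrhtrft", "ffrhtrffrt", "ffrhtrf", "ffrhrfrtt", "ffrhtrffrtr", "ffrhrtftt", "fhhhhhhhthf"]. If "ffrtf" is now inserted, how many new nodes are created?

2

Walking "ffrtf" from the root, the first 3 characters ("ffr") follow existing edges; "t" is the first miss.
New nodes needed: |"ffrtf"| − 3 = 5 − 3 = 2.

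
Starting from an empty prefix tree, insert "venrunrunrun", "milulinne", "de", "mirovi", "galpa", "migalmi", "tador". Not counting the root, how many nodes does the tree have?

For each word, the new-node count is its length minus the longest prefix already in the trie:
  "venrunrunrun" → 12 new (v, e, n, r, u, n, r, u, n, r, u, n)
  "milulinne" → 9 new (m, i, l, u, l, i, n, n, e)
  "de" → 2 new (d, e)
  "mirovi" → prefix "mi" already present; 4 new (r, o, v, i)
  "galpa" → 5 new (g, a, l, p, a)
  "migalmi" → prefix "mi" already present; 5 new (g, a, l, m, i)
  "tador" → 5 new (t, a, d, o, r)
Total nodes = 12 + 9 + 2 + 4 + 5 + 5 + 5 = 42

42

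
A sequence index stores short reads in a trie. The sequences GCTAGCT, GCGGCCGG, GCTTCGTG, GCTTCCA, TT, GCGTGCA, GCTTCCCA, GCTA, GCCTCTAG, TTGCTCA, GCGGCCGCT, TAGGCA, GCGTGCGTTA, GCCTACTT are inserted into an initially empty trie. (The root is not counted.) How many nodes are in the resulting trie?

For each word, the new-node count is its length minus the longest prefix already in the trie:
  "GCTAGCT" → 7 new (G, C, T, A, G, C, T)
  "GCGGCCGG" → prefix "GC" already present; 6 new (G, G, C, C, G, G)
  "GCTTCGTG" → prefix "GCT" already present; 5 new (T, C, G, T, G)
  "GCTTCCA" → prefix "GCTTC" already present; 2 new (C, A)
  "TT" → 2 new (T, T)
  "GCGTGCA" → prefix "GCG" already present; 4 new (T, G, C, A)
  "GCTTCCCA" → prefix "GCTTCC" already present; 2 new (C, A)
  "GCTA" → prefix "GCTA" already present; 0 new (none)
  "GCCTCTAG" → prefix "GC" already present; 6 new (C, T, C, T, A, G)
  "TTGCTCA" → prefix "TT" already present; 5 new (G, C, T, C, A)
  "GCGGCCGCT" → prefix "GCGGCCG" already present; 2 new (C, T)
  "TAGGCA" → prefix "T" already present; 5 new (A, G, G, C, A)
  "GCGTGCGTTA" → prefix "GCGTGC" already present; 4 new (G, T, T, A)
  "GCCTACTT" → prefix "GCCT" already present; 4 new (A, C, T, T)
Total nodes = 7 + 6 + 5 + 2 + 2 + 4 + 2 + 0 + 6 + 5 + 2 + 5 + 4 + 4 = 54

54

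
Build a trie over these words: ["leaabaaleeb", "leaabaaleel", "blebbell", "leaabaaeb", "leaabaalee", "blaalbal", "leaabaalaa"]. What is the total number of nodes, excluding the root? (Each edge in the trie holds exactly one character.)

Insert word by word; a character creates a node only if that edge doesn't already exist:
  "leaabaaleeb" → 11 new (l, e, a, a, b, a, a, l, e, e, b)
  "leaabaaleel" → prefix "leaabaalee" already present; 1 new (l)
  "blebbell" → 8 new (b, l, e, b, b, e, l, l)
  "leaabaaeb" → prefix "leaabaa" already present; 2 new (e, b)
  "leaabaalee" → prefix "leaabaalee" already present; 0 new (none)
  "blaalbal" → prefix "bl" already present; 6 new (a, a, l, b, a, l)
  "leaabaalaa" → prefix "leaabaal" already present; 2 new (a, a)
Total nodes = 11 + 1 + 8 + 2 + 0 + 6 + 2 = 30

30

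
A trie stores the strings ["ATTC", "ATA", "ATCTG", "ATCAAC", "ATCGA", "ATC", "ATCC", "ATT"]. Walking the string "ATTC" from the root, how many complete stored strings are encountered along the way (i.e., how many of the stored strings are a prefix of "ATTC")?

2

Traverse "ATTC" character by character; count nodes along the way that are marked as word ends.
Prefixes of the query that are stored words: "ATT", "ATTC"
Count: 2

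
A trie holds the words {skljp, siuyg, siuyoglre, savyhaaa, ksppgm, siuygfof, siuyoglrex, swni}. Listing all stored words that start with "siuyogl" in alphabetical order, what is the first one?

DFS of the "siuyogl" subtree visits, in order: "siuyoglre", "siuyoglrex"
Position 1: siuyoglre

siuyoglre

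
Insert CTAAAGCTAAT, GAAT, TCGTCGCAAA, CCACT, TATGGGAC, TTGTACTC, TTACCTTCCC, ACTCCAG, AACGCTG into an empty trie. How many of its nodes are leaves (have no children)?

Leaves are exactly the stored words that no other stored word extends.
Those words: "AACGCTG", "ACTCCAG", "CCACT", "CTAAAGCTAAT", "GAAT", "TATGGGAC", "TCGTCGCAAA", "TTACCTTCCC", "TTGTACTC"
Leaf count: 9

9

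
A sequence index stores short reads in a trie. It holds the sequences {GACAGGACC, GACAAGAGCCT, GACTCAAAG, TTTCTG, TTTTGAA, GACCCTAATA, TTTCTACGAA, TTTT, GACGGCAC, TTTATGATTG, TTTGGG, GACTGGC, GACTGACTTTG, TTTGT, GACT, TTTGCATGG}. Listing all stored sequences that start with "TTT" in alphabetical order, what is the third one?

Filter for "TTT…" and sort: "TTTATGATTG", "TTTCTACGAA", "TTTCTG", "TTTGCATGG", "TTTGGG", "TTTGT", "TTTT", "TTTTGAA"
Position 3: TTTCTG

TTTCTG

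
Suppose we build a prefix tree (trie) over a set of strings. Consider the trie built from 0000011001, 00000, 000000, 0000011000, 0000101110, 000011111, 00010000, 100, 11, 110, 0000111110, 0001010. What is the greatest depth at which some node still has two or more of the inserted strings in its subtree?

9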